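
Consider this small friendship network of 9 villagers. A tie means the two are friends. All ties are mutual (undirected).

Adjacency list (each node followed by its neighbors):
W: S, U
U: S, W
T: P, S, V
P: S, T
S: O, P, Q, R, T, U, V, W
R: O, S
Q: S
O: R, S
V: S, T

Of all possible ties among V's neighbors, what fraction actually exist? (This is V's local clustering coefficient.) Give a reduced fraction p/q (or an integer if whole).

1

V's neighbors: S and T (k = 2).
Possible neighbor pairs: C(2,2) = 1. Edges among them: S–T → e = 1.
Clustering(V) = 1/1.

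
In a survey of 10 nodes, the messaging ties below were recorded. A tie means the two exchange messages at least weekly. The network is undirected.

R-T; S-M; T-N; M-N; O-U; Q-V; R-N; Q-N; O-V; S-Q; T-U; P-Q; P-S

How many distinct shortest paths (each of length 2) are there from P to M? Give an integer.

1

The shortest distance is 2, and the only length-2 path is P–S–M. So there is exactly 1 shortest path.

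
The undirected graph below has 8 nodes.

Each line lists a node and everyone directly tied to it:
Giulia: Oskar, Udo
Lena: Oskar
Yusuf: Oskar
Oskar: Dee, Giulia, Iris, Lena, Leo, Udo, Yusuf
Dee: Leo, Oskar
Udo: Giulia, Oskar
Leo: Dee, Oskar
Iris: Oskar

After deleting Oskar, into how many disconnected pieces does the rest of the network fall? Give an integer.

5

Without Oskar, the remaining ties split the others into: {Dee, Leo}; {Iris}; {Lena}; {Yusuf}; {Giulia, Udo}.
That's 5 separate components.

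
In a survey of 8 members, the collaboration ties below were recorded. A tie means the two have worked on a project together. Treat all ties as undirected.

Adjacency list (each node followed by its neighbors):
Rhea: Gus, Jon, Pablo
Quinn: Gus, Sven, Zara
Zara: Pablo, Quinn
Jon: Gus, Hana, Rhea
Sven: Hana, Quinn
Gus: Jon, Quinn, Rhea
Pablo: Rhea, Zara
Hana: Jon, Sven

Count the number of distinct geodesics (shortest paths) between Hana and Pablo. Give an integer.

1

The shortest distance is 3, and the only length-3 path is Hana–Jon–Rhea–Pablo. So there is exactly 1 shortest path.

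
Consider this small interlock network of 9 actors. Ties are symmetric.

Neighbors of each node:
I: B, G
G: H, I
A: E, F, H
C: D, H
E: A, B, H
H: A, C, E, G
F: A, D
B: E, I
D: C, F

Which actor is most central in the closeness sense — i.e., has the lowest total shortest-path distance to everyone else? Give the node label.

H

Farness (sum of distances to all others) for each node — A:14, B:18, C:16, D:20, E:14, F:18, G:16, H:12, I:20.
The smallest farness is 12, for H, so H has the highest closeness.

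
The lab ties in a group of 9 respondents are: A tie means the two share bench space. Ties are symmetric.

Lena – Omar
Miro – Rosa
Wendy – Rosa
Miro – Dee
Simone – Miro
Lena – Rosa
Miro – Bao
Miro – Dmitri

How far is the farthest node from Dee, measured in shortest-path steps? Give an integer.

Distances from Dee: Bao:2, Dmitri:2, Lena:3, Miro:1, Omar:4, Rosa:2, Simone:2, Wendy:3.
The largest is 4 (to Omar), so the eccentricity of Dee is 4.

4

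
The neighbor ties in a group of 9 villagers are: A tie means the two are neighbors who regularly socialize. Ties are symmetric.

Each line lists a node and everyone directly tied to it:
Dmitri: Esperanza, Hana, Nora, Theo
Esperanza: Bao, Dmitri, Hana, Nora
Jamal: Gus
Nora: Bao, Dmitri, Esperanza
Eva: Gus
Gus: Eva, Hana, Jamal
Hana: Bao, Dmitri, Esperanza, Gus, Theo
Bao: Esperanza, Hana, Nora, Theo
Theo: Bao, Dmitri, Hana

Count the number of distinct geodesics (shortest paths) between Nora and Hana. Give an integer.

The shortest distance is 2. The length-2 paths are: Nora–Bao–Hana; Nora–Dmitri–Hana; Nora–Esperanza–Hana.
That gives 3 distinct shortest paths.

3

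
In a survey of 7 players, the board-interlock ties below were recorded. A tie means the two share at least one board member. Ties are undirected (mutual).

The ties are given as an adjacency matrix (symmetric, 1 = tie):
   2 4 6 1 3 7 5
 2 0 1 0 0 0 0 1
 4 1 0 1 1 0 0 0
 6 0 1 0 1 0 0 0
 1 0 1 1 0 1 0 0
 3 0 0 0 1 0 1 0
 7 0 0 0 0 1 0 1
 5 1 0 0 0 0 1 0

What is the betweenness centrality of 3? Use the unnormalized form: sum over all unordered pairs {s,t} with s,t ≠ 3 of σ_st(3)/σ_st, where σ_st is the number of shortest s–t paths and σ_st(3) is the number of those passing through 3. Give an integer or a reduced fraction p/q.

3

Pairs whose geodesics pass through 3 — 4–7: 1/2; 6–7: 1; 1–7: 1; 1–5: 1/2.
All other pairs contribute 0.
Summing the contributions gives betweenness(3) = 3.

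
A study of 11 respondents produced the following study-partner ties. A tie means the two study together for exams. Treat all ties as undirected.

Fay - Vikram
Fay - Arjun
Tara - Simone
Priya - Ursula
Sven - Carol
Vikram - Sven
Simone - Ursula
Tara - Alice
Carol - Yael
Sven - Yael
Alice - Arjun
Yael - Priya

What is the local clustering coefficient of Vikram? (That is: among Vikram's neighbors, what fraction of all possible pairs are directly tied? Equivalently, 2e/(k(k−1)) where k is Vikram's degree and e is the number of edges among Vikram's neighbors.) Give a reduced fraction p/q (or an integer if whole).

Vikram's neighbors: Fay and Sven (k = 2).
Possible neighbor pairs: C(2,2) = 1. Edges among them: none → e = 0.
Clustering(Vikram) = 0/1.

0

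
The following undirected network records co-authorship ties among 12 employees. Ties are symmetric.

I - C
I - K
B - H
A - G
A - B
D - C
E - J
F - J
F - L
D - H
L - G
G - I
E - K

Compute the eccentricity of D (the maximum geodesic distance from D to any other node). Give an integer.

5

Distances from D: A:3, B:2, C:1, E:4, F:5, G:3, H:1, I:2, J:5, K:3, L:4.
The largest is 5 (to F and J), so the eccentricity of D is 5.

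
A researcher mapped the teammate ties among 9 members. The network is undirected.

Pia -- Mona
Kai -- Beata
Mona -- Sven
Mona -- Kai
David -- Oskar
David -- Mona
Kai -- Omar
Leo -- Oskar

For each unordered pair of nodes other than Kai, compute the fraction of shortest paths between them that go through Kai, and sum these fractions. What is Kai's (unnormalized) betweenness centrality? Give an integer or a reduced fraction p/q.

13

Pairs whose geodesics pass through Kai — Mona–Beata: 1; Mona–Omar: 1; Sven–Beata: 1; Sven–Omar: 1; Oskar–Beata: 1; Oskar–Omar: 1; Beata–David: 1; Beata–Leo: 1; Beata–Pia: 1; Beata–Omar: 1; David–Omar: 1; Leo–Omar: 1; Pia–Omar: 1.
All other pairs contribute 0.
Summing the contributions gives betweenness(Kai) = 13.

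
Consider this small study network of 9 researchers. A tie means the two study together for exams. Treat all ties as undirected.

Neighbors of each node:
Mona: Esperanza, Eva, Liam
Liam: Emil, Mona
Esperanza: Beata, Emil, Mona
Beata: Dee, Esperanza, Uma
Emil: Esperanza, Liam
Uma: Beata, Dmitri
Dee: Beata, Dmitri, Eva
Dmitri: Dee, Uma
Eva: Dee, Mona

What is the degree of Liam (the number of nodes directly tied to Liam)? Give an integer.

2

Liam is directly tied to Emil and Mona. That is 2 neighbors, so the degree of Liam is 2.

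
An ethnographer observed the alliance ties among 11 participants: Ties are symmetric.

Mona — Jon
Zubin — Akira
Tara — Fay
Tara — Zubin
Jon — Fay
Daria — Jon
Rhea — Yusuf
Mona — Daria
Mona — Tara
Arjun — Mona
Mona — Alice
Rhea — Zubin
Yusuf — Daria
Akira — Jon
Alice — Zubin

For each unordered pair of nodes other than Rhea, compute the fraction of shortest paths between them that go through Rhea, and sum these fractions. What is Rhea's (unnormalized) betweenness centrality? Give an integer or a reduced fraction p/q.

11/4

Pairs whose geodesics pass through Rhea — Alice–Yusuf: 1/2; Daria–Zubin: 1/4; Akira–Yusuf: 1/2; Tara–Yusuf: 1/2; Yusuf–Zubin: 1.
All other pairs contribute 0.
Summing the contributions gives betweenness(Rhea) = 11/4.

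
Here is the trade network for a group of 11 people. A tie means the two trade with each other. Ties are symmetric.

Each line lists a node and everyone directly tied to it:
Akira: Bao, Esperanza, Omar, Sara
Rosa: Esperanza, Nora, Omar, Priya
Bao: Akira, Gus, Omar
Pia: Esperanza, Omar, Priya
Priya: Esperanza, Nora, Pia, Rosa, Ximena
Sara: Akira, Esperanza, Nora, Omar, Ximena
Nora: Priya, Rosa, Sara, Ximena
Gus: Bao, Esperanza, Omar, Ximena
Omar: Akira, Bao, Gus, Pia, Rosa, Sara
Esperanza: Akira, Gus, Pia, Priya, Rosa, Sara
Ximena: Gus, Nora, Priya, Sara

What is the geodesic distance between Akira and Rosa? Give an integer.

One shortest route is Akira – Omar – Rosa, which uses 2 edges, and Akira and Rosa are not directly tied, so nothing shorter exists. So d(Akira,Rosa) = 2.

2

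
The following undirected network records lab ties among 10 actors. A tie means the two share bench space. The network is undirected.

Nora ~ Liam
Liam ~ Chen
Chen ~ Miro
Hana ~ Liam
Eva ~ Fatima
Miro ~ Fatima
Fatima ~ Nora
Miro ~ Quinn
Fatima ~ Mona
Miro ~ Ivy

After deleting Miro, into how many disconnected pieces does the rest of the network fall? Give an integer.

Without Miro, the remaining ties split the others into: {Chen, Eva, Fatima, Hana, Liam, Mona, Nora}; {Quinn}; {Ivy}.
That's 3 separate components.

3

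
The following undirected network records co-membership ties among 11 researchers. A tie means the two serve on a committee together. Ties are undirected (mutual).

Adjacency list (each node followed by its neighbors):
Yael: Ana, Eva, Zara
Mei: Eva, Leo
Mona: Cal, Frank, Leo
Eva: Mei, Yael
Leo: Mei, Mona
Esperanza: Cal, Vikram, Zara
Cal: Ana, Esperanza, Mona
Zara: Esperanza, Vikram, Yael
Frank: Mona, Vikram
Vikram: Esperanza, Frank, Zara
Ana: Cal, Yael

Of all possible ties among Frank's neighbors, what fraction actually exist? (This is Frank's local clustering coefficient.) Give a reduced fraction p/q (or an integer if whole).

0

Frank's neighbors: Mona and Vikram (k = 2).
Possible neighbor pairs: C(2,2) = 1. Edges among them: none → e = 0.
Clustering(Frank) = 0/1.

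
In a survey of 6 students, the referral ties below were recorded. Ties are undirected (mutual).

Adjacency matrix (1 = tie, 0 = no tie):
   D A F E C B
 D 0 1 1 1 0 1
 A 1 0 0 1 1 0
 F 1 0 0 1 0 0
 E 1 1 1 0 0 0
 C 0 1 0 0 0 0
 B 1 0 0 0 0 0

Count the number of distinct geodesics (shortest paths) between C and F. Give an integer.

The shortest distance is 3. The length-3 paths are: C–A–D–F; C–A–E–F.
That gives 2 distinct shortest paths.

2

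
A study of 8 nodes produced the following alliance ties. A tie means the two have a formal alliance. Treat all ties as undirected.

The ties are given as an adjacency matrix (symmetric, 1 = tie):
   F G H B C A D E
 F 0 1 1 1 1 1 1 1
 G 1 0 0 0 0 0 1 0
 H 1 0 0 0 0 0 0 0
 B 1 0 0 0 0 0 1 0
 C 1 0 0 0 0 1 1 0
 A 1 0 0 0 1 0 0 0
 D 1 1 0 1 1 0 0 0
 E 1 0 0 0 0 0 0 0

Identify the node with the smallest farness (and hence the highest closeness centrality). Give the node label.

F

Farness (sum of distances to all others) for each node — A:12, B:12, C:11, D:10, E:13, F:7, G:12, H:13.
The smallest farness is 7, for F, so F has the highest closeness.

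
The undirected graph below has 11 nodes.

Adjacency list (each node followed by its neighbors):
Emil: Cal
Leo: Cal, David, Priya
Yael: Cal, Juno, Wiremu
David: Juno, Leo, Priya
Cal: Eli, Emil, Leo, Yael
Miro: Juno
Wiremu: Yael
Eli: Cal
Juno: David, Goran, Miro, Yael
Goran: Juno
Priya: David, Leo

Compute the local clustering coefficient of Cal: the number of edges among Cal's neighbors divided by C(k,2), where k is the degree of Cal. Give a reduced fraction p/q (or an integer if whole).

Cal's neighbors: Eli, Emil, Leo, and Yael (k = 4).
Possible neighbor pairs: C(4,2) = 6. Edges among them: none → e = 0.
Clustering(Cal) = 0/6 = 0.

0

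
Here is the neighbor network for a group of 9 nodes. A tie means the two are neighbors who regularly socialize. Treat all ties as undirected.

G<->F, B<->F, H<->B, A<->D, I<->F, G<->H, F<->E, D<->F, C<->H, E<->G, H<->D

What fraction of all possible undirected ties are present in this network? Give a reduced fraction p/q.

There are 11 edges and 9 nodes, so the maximum possible is C(9,2) = 36.
Density = 11/36.

11/36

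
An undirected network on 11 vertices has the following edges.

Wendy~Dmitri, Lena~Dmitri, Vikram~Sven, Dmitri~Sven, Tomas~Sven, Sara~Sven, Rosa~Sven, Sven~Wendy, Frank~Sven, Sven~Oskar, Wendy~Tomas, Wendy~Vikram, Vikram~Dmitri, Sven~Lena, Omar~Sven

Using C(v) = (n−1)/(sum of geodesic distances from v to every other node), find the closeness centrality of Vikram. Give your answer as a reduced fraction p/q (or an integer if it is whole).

10/17

Distances from Vikram: Dmitri:1, Frank:2, Lena:2, Omar:2, Oskar:2, Rosa:2, Sara:2, Sven:1, Tomas:2, Wendy:1. Sum = 17.
n = 11, so closeness = 10/17.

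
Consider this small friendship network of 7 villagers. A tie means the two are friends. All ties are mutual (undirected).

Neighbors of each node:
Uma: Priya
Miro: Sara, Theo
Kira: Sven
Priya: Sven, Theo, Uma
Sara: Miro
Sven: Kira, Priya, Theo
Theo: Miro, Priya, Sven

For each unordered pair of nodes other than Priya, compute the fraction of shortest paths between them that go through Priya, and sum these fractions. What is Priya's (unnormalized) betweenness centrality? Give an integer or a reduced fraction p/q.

Pairs whose geodesics pass through Priya — Miro–Uma: 1; Uma–Sara: 1; Uma–Kira: 1; Uma–Sven: 1; Uma–Theo: 1.
All other pairs contribute 0.
Summing the contributions gives betweenness(Priya) = 5.

5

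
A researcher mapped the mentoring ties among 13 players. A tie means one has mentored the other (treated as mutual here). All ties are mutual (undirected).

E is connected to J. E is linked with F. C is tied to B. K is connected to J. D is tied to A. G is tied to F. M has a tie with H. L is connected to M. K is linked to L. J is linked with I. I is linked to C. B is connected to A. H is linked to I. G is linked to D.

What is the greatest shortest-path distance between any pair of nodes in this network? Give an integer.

Eccentricity of each node (its greatest distance to any other): A:6, B:5, C:4, D:6, E:4, F:5, G:6, H:5, I:4, J:4, K:5, L:6, M:6.
The maximum eccentricity is 6, realized for instance by the pair M–G via M – H – I – J – E – F – G. So the diameter is 6.

6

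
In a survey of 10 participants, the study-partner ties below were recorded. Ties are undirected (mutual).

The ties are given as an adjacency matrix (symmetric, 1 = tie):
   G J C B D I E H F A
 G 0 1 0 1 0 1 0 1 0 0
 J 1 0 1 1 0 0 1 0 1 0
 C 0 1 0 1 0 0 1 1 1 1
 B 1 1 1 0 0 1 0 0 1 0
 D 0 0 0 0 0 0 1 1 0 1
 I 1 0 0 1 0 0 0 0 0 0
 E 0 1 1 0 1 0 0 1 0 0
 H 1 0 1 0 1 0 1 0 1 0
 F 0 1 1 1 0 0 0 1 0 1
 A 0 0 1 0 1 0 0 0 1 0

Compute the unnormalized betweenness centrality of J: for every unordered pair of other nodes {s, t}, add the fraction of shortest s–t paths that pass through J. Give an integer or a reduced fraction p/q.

41/14

Pairs whose geodesics pass through J — G–C: 1/3; G–E: 1/2; G–F: 1/3; G–A: 2/7; B–D: 1/7; B–E: 1/2; I–E: 2/4; E–F: 1/3.
All other pairs contribute 0.
Summing the contributions gives betweenness(J) = 41/14.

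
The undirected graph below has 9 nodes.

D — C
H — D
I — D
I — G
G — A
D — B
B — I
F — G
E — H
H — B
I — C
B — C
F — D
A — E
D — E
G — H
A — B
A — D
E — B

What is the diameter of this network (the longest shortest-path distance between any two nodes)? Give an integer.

2

Eccentricity of each node (its greatest distance to any other): A:2, B:2, C:2, D:2, E:2, F:2, G:2, H:2, I:2.
The maximum eccentricity is 2, realized for instance by the pair B–F via B – D – F. So the diameter is 2.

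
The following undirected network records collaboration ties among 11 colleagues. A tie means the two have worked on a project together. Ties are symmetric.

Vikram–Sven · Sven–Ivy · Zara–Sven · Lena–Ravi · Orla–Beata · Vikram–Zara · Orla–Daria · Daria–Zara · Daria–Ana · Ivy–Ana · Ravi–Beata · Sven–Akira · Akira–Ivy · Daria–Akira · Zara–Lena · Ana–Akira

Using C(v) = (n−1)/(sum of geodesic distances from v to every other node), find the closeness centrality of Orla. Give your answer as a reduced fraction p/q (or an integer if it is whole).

Distances from Orla: Akira:2, Ana:2, Beata:1, Daria:1, Ivy:3, Lena:3, Ravi:2, Sven:3, Vikram:3, Zara:2. Sum = 22.
n = 11, so closeness = 10/22 = 5/11.

5/11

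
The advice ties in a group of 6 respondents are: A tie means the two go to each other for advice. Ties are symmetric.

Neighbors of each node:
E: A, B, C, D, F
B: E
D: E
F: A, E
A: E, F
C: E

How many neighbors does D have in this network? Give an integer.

D is directly tied to E. That is 1 neighbor, so the degree of D is 1.

1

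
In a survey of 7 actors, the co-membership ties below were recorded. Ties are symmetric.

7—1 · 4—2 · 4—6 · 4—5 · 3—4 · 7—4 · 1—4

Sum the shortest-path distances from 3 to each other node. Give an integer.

Distances from 3: 1:2, 2:2, 4:1, 5:2, 6:2, 7:2.
Sum = 2 + 2 + 1 + 2 + 2 + 2 = 11.

11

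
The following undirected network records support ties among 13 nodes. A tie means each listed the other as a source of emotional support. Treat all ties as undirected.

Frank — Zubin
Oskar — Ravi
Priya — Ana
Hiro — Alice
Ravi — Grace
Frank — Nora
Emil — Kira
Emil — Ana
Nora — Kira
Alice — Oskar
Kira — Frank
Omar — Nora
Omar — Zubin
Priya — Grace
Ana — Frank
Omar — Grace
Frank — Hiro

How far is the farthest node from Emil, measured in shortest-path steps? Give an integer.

Distances from Emil: Alice:4, Ana:1, Frank:2, Grace:3, Hiro:3, Kira:1, Nora:2, Omar:3, Oskar:5, Priya:2, Ravi:4, Zubin:3.
The largest is 5 (to Oskar), so the eccentricity of Emil is 5.

5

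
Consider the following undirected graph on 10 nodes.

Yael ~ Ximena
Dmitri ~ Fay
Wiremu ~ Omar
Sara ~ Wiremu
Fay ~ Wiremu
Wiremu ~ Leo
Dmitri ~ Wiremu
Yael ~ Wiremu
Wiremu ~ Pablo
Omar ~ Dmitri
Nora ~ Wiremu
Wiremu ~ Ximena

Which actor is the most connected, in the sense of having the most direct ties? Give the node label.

Wiremu

Degrees — Dmitri:3, Fay:2, Leo:1, Nora:1, Omar:2, Pablo:1, Sara:1, Wiremu:9, Ximena:2, Yael:2.
The maximum is 9, attained only by Wiremu.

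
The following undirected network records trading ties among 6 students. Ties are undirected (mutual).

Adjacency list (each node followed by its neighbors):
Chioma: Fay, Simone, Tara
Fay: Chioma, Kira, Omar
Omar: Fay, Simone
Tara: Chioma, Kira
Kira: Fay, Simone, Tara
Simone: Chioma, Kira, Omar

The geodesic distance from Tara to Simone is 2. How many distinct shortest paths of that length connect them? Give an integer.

2

The shortest distance is 2. The length-2 paths are: Tara–Kira–Simone; Tara–Chioma–Simone.
That gives 2 distinct shortest paths.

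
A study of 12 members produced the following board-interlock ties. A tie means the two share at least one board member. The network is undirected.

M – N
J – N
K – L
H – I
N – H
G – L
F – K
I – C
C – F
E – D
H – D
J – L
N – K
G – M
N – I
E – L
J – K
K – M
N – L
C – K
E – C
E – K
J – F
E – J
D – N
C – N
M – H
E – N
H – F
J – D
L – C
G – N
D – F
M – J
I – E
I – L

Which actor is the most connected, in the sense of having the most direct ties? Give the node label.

Degrees — C:6, D:5, E:7, F:5, G:3, H:5, I:5, J:7, K:7, L:7, M:5, N:10.
The maximum is 10, attained only by N.

N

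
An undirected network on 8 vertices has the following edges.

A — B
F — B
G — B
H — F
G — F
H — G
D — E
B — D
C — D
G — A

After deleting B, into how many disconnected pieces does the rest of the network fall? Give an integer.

Without B, the remaining ties split the others into: {C, D, E}; {A, F, G, H}.
That's 2 separate components.

2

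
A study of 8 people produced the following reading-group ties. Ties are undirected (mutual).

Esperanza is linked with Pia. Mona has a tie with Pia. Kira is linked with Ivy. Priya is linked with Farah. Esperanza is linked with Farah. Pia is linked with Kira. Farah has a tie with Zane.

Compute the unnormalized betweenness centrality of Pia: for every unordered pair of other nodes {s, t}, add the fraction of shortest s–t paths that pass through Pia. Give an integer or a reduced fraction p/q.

14

Pairs whose geodesics pass through Pia — Zane–Mona: 1; Zane–Kira: 1; Zane–Ivy: 1; Mona–Priya: 1; Mona–Farah: 1; Mona–Kira: 1; Mona–Ivy: 1; Mona–Esperanza: 1; Priya–Kira: 1; Priya–Ivy: 1; Farah–Kira: 1; Farah–Ivy: 1; Kira–Esperanza: 1; Ivy–Esperanza: 1.
All other pairs contribute 0.
Summing the contributions gives betweenness(Pia) = 14.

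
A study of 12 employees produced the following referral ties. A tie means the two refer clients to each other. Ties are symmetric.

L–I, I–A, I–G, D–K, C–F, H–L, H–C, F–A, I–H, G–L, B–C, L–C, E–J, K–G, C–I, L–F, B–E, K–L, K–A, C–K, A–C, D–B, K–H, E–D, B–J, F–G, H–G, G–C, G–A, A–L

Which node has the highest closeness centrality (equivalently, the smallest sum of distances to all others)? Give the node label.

C

Farness (sum of distances to all others) for each node — A:18, B:18, C:14, D:21, E:25, F:21, G:17, H:19, I:20, J:27, K:17, L:17.
The smallest farness is 14, for C, so C has the highest closeness.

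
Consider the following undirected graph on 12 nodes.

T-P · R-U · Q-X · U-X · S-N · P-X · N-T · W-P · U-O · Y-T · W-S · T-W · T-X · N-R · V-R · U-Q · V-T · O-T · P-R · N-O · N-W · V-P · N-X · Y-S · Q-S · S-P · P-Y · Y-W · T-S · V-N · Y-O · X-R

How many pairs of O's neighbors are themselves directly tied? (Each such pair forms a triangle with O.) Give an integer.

2

O's neighbors: N, T, U, and Y.
Neighbor pairs that are themselves tied: O–N–T; O–T–Y. Each forms one triangle with O, for 2 in total.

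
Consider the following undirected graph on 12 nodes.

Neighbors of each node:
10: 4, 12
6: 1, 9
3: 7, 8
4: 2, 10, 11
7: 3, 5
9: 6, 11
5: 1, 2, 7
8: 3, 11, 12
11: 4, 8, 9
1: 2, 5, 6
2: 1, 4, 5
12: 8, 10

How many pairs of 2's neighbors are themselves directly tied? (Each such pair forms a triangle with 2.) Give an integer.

2's neighbors: 1, 4, and 5.
Neighbor pairs that are themselves tied: 2–1–5. Each forms one triangle with 2, for 1 in total.

1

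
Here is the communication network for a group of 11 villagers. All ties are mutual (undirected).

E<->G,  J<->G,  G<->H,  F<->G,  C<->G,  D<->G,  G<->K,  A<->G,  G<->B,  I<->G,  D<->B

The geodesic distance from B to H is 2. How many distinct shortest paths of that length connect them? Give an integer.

1

The shortest distance is 2, and the only length-2 path is B–G–H. So there is exactly 1 shortest path.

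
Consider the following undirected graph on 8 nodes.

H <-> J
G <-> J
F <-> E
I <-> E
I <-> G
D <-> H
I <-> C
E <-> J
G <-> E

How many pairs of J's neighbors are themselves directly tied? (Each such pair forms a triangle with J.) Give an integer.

J's neighbors: E, G, and H.
Neighbor pairs that are themselves tied: J–E–G. Each forms one triangle with J, for 1 in total.

1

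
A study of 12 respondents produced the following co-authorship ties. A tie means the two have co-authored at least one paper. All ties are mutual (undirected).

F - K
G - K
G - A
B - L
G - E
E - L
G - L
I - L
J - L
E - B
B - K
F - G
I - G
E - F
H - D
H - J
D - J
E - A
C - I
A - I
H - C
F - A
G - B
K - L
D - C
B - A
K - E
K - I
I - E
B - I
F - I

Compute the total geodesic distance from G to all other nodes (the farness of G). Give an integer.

17

Distances from G: A:1, B:1, C:2, D:3, E:1, F:1, H:3, I:1, J:2, K:1, L:1.
Sum = 1 + 1 + 2 + 3 + 1 + 1 + 3 + 1 + 2 + 1 + 1 = 17.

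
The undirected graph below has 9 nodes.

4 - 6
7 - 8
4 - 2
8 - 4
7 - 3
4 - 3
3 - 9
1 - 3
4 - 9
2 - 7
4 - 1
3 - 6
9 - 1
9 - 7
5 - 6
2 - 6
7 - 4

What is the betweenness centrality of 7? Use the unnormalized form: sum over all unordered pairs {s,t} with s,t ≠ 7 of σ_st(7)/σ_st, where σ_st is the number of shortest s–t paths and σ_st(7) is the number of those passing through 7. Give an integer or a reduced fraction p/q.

Pairs whose geodesics pass through 7 — 9–8: 1/2; 9–2: 1/2; 3–8: 1/2; 3–2: 1/3; 8–2: 1/2.
All other pairs contribute 0.
Summing the contributions gives betweenness(7) = 7/3.

7/3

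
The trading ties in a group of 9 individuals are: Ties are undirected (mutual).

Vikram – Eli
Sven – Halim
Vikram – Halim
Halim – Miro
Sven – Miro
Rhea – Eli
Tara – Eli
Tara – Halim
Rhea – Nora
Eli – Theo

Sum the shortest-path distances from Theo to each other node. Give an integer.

21

Distances from Theo: Eli:1, Halim:3, Miro:4, Nora:3, Rhea:2, Sven:4, Tara:2, Vikram:2.
Sum = 1 + 3 + 4 + 3 + 2 + 4 + 2 + 2 = 21.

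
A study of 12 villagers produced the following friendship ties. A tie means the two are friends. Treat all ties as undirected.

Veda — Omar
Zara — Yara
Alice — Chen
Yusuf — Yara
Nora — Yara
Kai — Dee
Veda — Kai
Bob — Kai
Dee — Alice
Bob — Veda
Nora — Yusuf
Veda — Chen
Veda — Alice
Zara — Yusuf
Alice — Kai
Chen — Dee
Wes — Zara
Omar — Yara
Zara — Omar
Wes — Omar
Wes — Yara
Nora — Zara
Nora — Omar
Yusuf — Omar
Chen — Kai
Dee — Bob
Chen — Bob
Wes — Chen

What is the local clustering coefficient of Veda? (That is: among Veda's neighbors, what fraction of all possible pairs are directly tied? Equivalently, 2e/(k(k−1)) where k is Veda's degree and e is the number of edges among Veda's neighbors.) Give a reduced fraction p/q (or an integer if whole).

Veda's neighbors: Alice, Bob, Chen, Kai, and Omar (k = 5).
Possible neighbor pairs: C(5,2) = 10. Edges among them: Alice–Chen, Alice–Kai, Bob–Chen, Bob–Kai, Chen–Kai → e = 5.
Clustering(Veda) = 5/10 = 1/2.

1/2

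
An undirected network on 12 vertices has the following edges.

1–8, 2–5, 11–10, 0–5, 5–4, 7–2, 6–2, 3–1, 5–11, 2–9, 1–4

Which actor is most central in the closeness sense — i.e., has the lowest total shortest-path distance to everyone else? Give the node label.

Farness (sum of distances to all others) for each node — 0:30, 1:30, 2:24, 3:40, 4:24, 5:20, 6:34, 7:34, 8:40, 9:34, 10:38, 11:28.
The smallest farness is 20, for 5, so 5 has the highest closeness.

5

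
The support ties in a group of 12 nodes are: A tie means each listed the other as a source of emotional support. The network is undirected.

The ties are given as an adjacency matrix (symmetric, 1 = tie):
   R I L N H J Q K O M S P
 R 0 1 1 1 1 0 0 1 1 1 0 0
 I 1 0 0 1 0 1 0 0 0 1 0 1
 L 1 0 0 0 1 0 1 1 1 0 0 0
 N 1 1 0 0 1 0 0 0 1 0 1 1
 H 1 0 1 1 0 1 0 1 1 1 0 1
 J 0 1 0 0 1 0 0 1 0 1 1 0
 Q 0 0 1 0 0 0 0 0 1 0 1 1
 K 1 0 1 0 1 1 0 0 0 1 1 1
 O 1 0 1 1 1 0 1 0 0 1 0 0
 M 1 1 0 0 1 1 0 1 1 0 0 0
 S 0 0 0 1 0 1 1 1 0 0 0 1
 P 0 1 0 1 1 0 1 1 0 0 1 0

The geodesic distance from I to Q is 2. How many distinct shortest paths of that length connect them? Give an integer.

1

The shortest distance is 2, and the only length-2 path is I–P–Q. So there is exactly 1 shortest path.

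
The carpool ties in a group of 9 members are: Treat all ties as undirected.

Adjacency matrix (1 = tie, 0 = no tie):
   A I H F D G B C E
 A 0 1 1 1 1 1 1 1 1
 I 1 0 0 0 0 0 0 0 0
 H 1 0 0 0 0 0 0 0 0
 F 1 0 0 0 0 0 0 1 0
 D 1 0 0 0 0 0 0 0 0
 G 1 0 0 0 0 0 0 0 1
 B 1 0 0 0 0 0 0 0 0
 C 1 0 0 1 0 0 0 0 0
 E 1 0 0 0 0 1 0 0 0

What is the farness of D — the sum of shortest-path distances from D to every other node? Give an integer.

Distances from D: A:1, B:2, C:2, E:2, F:2, G:2, H:2, I:2.
Sum = 1 + 2 + 2 + 2 + 2 + 2 + 2 + 2 = 15.

15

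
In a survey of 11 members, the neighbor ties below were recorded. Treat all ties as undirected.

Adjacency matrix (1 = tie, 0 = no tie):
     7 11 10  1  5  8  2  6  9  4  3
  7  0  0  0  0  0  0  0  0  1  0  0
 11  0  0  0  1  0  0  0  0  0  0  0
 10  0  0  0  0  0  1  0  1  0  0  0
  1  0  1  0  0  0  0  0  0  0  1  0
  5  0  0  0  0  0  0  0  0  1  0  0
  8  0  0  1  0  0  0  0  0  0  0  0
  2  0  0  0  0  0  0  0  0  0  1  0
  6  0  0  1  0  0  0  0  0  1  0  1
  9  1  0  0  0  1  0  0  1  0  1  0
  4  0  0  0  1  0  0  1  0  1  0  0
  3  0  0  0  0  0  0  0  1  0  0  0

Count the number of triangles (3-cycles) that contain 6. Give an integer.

6's neighbors are 3, 9, and 10, but none of them are tied to each other, so no triangle contains 6.

0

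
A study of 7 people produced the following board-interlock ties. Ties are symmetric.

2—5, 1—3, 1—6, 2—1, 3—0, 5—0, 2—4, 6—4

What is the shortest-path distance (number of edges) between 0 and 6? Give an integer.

3

One shortest route is 0 – 3 – 1 – 6, which uses 3 edges, and at distance 2 from 0 we only reach {1, 2}, which does not include 6. So d(0,6) = 3.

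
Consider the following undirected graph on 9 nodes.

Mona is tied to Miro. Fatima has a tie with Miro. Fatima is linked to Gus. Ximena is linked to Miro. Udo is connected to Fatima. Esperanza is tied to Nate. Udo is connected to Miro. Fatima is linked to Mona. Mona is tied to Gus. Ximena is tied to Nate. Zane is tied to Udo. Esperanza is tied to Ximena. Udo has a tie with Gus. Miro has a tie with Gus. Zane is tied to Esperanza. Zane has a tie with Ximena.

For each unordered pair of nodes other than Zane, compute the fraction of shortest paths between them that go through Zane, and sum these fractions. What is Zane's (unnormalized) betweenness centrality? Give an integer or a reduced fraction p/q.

19/6

Pairs whose geodesics pass through Zane — Ximena–Udo: 1/2; Nate–Udo: 2/3; Esperanza–Gus: 1/2; Esperanza–Udo: 1; Esperanza–Fatima: 1/2.
All other pairs contribute 0.
Summing the contributions gives betweenness(Zane) = 19/6.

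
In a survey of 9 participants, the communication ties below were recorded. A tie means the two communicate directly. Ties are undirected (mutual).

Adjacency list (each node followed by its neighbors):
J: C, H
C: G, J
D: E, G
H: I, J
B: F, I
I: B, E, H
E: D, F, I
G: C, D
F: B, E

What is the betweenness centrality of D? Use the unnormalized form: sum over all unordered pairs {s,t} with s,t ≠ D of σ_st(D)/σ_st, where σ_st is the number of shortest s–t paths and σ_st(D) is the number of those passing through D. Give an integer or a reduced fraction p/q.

Pairs whose geodesics pass through D — I–G: 1; C–E: 1; C–F: 1; G–E: 1; G–F: 1; G–B: 2/2.
All other pairs contribute 0.
Summing the contributions gives betweenness(D) = 6.

6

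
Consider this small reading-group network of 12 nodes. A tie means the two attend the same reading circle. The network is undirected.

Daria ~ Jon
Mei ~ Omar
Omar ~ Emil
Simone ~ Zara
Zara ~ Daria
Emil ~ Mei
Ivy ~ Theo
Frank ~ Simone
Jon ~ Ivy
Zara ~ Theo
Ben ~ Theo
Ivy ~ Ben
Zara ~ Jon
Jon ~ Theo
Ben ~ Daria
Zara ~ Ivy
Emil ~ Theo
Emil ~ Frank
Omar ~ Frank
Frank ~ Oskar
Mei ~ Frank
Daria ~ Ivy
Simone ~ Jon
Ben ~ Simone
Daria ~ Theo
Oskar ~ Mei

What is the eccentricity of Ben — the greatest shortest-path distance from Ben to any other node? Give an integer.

Distances from Ben: Daria:1, Emil:2, Frank:2, Ivy:1, Jon:2, Mei:3, Omar:3, Oskar:3, Simone:1, Theo:1, Zara:2.
The largest is 3 (to Mei, Oskar, and Omar), so the eccentricity of Ben is 3.

3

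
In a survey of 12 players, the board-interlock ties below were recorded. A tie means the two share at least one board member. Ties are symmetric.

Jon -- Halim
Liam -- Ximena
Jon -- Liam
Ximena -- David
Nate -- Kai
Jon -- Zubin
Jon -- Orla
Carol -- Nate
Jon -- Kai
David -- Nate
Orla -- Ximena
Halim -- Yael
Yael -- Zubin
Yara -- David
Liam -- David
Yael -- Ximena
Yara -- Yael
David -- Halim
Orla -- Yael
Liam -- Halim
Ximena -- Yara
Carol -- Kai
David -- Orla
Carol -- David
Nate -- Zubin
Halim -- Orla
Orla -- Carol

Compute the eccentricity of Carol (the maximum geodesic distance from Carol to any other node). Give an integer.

Distances from Carol: David:1, Halim:2, Jon:2, Kai:1, Liam:2, Nate:1, Orla:1, Ximena:2, Yael:2, Yara:2, Zubin:2.
The largest is 2 (to Halim, Yara, Liam, Ximena, Jon, Zubin, and Yael), so the eccentricity of Carol is 2.

2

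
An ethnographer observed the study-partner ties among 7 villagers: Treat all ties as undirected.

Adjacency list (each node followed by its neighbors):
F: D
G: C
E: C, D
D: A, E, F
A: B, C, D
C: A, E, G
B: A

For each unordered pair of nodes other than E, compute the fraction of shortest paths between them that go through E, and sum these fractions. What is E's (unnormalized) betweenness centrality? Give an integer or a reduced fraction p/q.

2

Pairs whose geodesics pass through E — F–C: 1/2; F–G: 1/2; C–D: 1/2; D–G: 1/2.
All other pairs contribute 0.
Summing the contributions gives betweenness(E) = 2.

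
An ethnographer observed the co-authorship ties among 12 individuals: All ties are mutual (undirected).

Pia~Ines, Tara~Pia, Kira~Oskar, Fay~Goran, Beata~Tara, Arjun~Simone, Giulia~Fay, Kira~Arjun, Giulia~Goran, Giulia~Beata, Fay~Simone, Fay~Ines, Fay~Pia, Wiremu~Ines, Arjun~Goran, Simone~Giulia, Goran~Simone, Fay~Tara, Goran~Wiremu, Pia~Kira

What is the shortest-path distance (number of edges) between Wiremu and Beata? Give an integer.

One shortest route is Wiremu – Goran – Giulia – Beata, which uses 3 edges, and at distance 2 from Wiremu we only reach {Arjun, Fay, Giulia, Pia, Simone}, which does not include Beata. So d(Wiremu,Beata) = 3.

3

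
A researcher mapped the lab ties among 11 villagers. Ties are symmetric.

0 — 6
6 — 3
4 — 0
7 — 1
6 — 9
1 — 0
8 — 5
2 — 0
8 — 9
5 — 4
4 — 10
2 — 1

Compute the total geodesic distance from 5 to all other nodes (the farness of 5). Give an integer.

25

Distances from 5: 0:2, 1:3, 2:3, 3:4, 4:1, 6:3, 7:4, 8:1, 9:2, 10:2.
Sum = 2 + 3 + 3 + 4 + 1 + 3 + 4 + 1 + 2 + 2 = 25.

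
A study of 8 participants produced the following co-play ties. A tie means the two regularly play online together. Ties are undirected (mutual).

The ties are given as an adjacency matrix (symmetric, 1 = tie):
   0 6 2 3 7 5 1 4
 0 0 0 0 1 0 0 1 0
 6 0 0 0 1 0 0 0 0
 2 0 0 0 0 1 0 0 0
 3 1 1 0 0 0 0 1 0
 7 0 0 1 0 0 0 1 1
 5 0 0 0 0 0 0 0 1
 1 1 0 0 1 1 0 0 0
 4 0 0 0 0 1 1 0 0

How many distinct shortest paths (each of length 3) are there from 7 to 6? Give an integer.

1

The shortest distance is 3, and the only length-3 path is 7–1–3–6. So there is exactly 1 shortest path.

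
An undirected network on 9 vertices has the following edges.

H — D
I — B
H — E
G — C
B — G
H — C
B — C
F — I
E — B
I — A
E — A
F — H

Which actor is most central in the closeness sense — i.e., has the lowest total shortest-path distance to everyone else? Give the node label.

H

Farness (sum of distances to all others) for each node — A:17, B:13, C:14, D:19, E:13, F:15, G:17, H:12, I:14.
The smallest farness is 12, for H, so H has the highest closeness.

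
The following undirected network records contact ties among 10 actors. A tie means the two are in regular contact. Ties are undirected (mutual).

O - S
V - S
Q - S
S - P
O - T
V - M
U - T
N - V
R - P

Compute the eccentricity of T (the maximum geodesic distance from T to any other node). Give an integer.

Distances from T: M:4, N:4, O:1, P:3, Q:3, R:4, S:2, U:1, V:3.
The largest is 4 (to M, N, and R), so the eccentricity of T is 4.

4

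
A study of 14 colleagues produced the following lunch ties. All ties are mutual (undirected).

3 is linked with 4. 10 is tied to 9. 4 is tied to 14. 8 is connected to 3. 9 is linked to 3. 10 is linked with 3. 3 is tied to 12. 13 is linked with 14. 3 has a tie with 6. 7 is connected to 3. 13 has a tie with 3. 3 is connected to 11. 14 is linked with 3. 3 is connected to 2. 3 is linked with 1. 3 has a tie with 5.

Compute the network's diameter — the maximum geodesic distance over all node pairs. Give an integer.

2

Eccentricity of each node (its greatest distance to any other): 1:2, 2:2, 3:1, 4:2, 5:2, 6:2, 7:2, 8:2, 9:2, 10:2, 11:2, 12:2, 13:2, 14:2.
The maximum eccentricity is 2, realized for instance by the pair 14–2 via 14 – 3 – 2. So the diameter is 2.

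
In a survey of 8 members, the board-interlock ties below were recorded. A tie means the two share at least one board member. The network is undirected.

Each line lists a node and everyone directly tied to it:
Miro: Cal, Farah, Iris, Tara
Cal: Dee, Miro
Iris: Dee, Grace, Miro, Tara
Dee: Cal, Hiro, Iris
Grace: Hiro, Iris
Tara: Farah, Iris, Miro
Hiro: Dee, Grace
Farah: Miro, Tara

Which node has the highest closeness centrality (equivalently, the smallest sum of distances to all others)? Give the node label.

Farness (sum of distances to all others) for each node — Cal:13, Dee:12, Farah:16, Grace:14, Hiro:16, Iris:10, Miro:11, Tara:12.
The smallest farness is 10, for Iris, so Iris has the highest closeness.

Iris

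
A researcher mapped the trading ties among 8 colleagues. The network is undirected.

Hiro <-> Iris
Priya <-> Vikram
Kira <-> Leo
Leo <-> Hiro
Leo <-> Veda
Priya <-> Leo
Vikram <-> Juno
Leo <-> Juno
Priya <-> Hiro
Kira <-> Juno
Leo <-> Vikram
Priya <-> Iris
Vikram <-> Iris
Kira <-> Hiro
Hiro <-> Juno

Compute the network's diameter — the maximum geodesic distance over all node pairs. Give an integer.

Eccentricity of each node (its greatest distance to any other): Hiro:2, Iris:3, Juno:2, Kira:2, Leo:2, Priya:2, Veda:3, Vikram:2.
The maximum eccentricity is 3, realized for instance by the pair Iris–Veda via Iris – Priya – Leo – Veda. So the diameter is 3.

3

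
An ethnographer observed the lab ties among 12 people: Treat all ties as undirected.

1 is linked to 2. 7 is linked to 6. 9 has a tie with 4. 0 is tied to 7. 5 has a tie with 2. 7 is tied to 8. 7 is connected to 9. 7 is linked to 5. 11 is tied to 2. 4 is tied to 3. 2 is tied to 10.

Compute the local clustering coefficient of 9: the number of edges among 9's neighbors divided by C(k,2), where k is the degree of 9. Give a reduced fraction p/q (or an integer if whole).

0

9's neighbors: 4 and 7 (k = 2).
Possible neighbor pairs: C(2,2) = 1. Edges among them: none → e = 0.
Clustering(9) = 0/1.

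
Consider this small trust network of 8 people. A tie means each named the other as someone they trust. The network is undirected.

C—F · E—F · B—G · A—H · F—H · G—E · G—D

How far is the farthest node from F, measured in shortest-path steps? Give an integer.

Distances from F: A:2, B:3, C:1, D:3, E:1, G:2, H:1.
The largest is 3 (to D and B), so the eccentricity of F is 3.

3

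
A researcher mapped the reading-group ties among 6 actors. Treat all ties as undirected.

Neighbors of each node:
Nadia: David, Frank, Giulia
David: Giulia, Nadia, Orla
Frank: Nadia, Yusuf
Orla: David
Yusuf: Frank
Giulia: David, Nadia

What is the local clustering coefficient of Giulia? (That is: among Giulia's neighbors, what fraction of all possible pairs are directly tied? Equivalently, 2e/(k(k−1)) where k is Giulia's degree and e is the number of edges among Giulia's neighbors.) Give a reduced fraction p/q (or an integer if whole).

Giulia's neighbors: David and Nadia (k = 2).
Possible neighbor pairs: C(2,2) = 1. Edges among them: David–Nadia → e = 1.
Clustering(Giulia) = 1/1.

1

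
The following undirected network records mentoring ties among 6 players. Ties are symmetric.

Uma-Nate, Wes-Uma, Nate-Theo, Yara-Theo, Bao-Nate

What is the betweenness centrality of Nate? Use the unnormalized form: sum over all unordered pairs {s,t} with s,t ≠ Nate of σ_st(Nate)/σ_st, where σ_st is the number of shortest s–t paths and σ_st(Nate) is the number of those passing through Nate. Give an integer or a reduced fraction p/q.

8

Pairs whose geodesics pass through Nate — Wes–Theo: 1; Wes–Yara: 1; Wes–Bao: 1; Uma–Theo: 1; Uma–Yara: 1; Uma–Bao: 1; Theo–Bao: 1; Yara–Bao: 1.
All other pairs contribute 0.
Summing the contributions gives betweenness(Nate) = 8.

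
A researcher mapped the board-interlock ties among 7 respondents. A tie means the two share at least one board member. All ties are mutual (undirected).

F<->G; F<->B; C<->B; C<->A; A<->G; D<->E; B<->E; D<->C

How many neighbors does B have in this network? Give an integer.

B is directly tied to C, E, and F. That is 3 neighbors, so the degree of B is 3.

3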